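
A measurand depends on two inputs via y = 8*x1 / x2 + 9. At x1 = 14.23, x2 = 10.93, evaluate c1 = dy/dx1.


y = 8*x1 / x2 + 9
dy/dx1 = 8/x2
Evaluate at x2 = 10.93: c1 = 8 / 10.93
c1 = 0.7319

0.7319


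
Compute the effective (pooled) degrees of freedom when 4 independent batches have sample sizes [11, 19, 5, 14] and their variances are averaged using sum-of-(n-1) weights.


nu = sum_i (n_i - 1)
nu = ((11 - 1) + (19 - 1) + (5 - 1) + (14 - 1))
nu = 10 + 18 + 4 + 13
nu = 45

45


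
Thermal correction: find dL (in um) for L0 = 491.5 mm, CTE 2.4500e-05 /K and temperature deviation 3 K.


dL = L * alpha * dT
= 491.5 * 2.4500e-05 * 3
= 0.0361252 mm
dL_um = 0.0361252 * 1000 = 36.1252 um

36.1252


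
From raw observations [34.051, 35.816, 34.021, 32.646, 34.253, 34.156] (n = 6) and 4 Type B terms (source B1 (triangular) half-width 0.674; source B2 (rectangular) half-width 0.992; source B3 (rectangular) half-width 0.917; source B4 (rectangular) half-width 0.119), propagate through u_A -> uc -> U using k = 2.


mean = (34.051 + 35.816 + 34.021 + 32.646 + 34.253 + 34.156) / 6 = 34.15716667
s = sqrt(sum((x - mean)^2)/(n-1)) = 1.0074076
u_A = s / sqrt(n) = 1.0074076 / sqrt(6) = 0.41127243
u_B1 = 0.674 / sqrt(6) = 0.27515935
u_B2 = 0.992 / sqrt(3) = 0.57273147
u_B3 = 0.917 / sqrt(3) = 0.5294302
u_B4 = 0.119 / sqrt(3) = 0.068704682
uc = sqrt(0.41127243^2 + 0.27515935^2 + 0.57273147^2 + 0.5294302^2 + 0.068704682^2) = 0.92622658
U = k * uc = 2 * 0.92622658
U = 1.8525

1.8525


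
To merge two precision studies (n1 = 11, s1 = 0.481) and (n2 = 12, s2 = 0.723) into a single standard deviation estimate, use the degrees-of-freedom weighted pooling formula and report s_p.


s_p = sqrt(((n1-1)*s1^2 + (n2-1)*s2^2) / (n1+n2-2))
numerator = (11-1)*0.481^2 + (12-1)*0.723^2 = 2.31361 + 5.750019 = 8.063629
denominator = 11 + 12 - 2 = 21
s_p^2 = 8.063629 / 21 = 0.38398233
s_p = sqrt(0.38398233) = 0.6197

0.6197


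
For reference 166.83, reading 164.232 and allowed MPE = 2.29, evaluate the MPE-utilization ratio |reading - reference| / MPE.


e = indication - reference = 164.232 - 166.83 = -2.5980
|e| = 2.5980
ratio = |e| / MPE = 2.5980 / 2.29
ratio = 1.1345

1.1345


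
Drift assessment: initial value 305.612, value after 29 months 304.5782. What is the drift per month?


rate = (v2 - v1) / months
= (304.5782 - 305.612) / 29
= -1.0338 / 29
= -0.0356

-0.0356


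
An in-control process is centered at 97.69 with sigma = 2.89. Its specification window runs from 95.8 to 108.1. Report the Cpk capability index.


Cpu = (USL - mean) / (3*sigma) = (108.1 - 97.69) / (3*2.89) = 1.2007
Cpl = (mean - LSL) / (3*sigma) = (97.69 - 95.8) / (3*2.89) = 0.2180
Cpk = min(Cpu, Cpl) = 0.2180

0.2180


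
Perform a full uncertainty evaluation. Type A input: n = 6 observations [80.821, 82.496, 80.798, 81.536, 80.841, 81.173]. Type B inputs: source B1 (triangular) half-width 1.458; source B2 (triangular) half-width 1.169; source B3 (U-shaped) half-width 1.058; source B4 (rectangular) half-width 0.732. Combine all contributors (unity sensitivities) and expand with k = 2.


mean = (80.821 + 82.496 + 80.798 + 81.536 + 80.841 + 81.173) / 6 = 81.2775
s = sqrt(sum((x - mean)^2)/(n-1)) = 0.66201654
u_A = s / sqrt(n) = 0.66201654 / sqrt(6) = 0.27026712
u_B1 = 1.458 / sqrt(6) = 0.59522601
u_B2 = 1.169 / sqrt(6) = 0.47724225
u_B3 = 1.058 / sqrt(2) = 0.74811897
u_B4 = 0.732 / sqrt(3) = 0.4226204
uc = sqrt(0.27026712^2 + 0.59522601^2 + 0.47724225^2 + 0.74811897^2 + 0.4226204^2) = 1.1804188
U = k * uc = 2 * 1.1804188
U = 2.3608

2.3608


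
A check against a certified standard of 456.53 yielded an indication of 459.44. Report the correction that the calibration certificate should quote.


Correction = standard - reading
= 456.53 - 459.44
= -2.9100

-2.9100


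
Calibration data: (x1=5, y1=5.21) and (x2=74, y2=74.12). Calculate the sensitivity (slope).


slope = (y2 - y1) / (x2 - x1)
= (74.12 - 5.21) / (74 - 5)
= 68.9100 / 69
= 0.9987

0.9987


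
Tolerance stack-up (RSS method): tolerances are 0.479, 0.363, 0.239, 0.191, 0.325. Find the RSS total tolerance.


RSS = sqrt(0.479^2 + 0.363^2 + 0.239^2 + 0.191^2 + 0.325^2)
= sqrt(0.560437)
= 0.7486

0.7486


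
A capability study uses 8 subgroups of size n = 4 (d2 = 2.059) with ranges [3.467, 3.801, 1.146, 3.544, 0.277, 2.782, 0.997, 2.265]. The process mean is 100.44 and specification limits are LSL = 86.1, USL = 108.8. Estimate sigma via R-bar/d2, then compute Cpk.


R_bar = (3.467 + 3.801 + 1.146 + 3.544 + 0.277 + 2.782 + 0.997 + 2.265) / 8 = 2.284875
sigma = R_bar / d2 = 2.284875 / 2.059 = 1.1097013
Cp = (USL - LSL)/(6*sigma) = (108.8 - 86.1)/(6*1.1097013) = 3.4093
Cpu = (108.8 - 100.44)/(3*1.1097013) = 2.5112
Cpl = (100.44 - 86.1)/(3*1.1097013) = 4.3075
Cpk = min(Cpu, Cpl) = 2.5112

2.5112


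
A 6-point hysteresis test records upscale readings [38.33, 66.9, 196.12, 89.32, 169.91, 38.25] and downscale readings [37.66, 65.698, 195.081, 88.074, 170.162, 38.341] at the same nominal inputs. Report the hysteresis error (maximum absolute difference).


|38.33 - 37.66| = 0.6700
|66.9 - 65.698| = 1.2020
|196.12 - 195.081| = 1.0390
|89.32 - 88.074| = 1.2460
|169.91 - 170.162| = 0.2520
|38.25 - 38.341| = 0.0910
hysteresis = max(diffs) = 1.2460

1.2460


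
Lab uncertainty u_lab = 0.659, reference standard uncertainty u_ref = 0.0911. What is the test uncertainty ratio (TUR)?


TUR = u_lab / u_ref
= 0.659 / 0.0911
= 7.2338

7.2338


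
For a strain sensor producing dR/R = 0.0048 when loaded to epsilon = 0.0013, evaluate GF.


GF = (dR/R) / epsilon
= 0.0048 / 0.0013
= 3.6923

3.6923


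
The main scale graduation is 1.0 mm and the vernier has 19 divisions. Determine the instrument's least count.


LC = MSD / n_div
= 1.0 / 19
= 0.0526

0.0526


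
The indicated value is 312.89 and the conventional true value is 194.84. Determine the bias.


Systematic error = measured - true
= 312.89 - 194.84
= 118.0500

118.0500


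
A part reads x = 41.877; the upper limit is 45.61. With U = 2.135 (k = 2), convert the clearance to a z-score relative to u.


u = U / k = 2.135 / 2 = 1.0675
margin = |USL - x| = |45.61 - 41.877| = 3.733
z = margin / u = 3.733 / 1.0675
z = 3.4970

3.4970


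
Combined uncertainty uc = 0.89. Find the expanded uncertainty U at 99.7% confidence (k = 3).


U = k * uc
U = 3 * 0.89
U = 2.6700

2.6700


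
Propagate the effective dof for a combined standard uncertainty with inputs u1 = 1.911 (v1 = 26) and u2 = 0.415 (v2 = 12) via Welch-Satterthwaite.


uc = sqrt(u1^2 + u2^2) = sqrt(1.911^2 + 0.415^2) = 1.9555424
v_eff = uc^4 / (u1^4/v1 + u2^4/v2)
= 1.9555424^4 / (1.911^4/26 + 0.415^4/12)
= 14.624093 / 0.51541513
v_eff = 28.3734

28.3734


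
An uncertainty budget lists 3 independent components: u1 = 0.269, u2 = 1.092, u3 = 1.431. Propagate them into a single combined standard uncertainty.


uc = sqrt(0.269^2 + 1.092^2 + 1.431^2)
uc = sqrt(3.312586)
uc = 1.8201

1.8201


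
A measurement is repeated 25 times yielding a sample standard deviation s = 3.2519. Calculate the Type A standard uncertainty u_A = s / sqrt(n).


u_A = s / sqrt(n)
u_A = 3.2519 / sqrt(25)
u_A = 3.2519 / 5
u_A = 0.6504

0.6504


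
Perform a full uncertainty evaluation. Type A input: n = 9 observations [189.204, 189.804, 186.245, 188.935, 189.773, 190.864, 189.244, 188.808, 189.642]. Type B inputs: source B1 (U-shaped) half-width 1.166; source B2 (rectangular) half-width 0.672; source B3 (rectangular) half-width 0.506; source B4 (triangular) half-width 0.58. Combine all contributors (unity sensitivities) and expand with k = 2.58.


mean = (189.204 + 189.804 + 186.245 + 188.935 + 189.773 + 190.864 + 189.244 + 188.808 + 189.642) / 9 = 189.1687778
s = sqrt(sum((x - mean)^2)/(n-1)) = 1.2553136
u_A = s / sqrt(n) = 1.2553136 / sqrt(9) = 0.41843787
u_B1 = 1.166 / sqrt(2) = 0.82448651
u_B2 = 0.672 / sqrt(3) = 0.38797938
u_B3 = 0.506 / sqrt(3) = 0.29213924
u_B4 = 0.58 / sqrt(6) = 0.23678401
uc = sqrt(0.41843787^2 + 0.82448651^2 + 0.38797938^2 + 0.29213924^2 + 0.23678401^2) = 1.0708913
U = k * uc = 2.58 * 1.0708913
U = 2.7629

2.7629


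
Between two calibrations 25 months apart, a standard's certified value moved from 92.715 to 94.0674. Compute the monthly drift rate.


rate = (v2 - v1) / months
= (94.0674 - 92.715) / 25
= 1.3524 / 25
= 0.0541

0.0541


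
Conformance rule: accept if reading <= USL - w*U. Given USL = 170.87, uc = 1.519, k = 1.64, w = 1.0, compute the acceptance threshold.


U = k * uc = 1.64 * 1.519 = 2.49116
guard band g = w * U = 1.0 * 2.49116 = 2.49116
AL = USL - g = 170.87 - 2.49116
AL = 168.3788

168.3788


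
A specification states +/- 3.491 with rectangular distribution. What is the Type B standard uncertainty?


u_B = half_width / sqrt(3)
u_B = 3.491 / 1.7320508
u_B = 2.0155

2.0155


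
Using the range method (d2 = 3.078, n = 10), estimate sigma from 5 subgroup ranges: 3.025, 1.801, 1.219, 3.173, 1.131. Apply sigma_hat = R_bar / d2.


R_bar = (3.025 + 1.801 + 1.219 + 3.173 + 1.131) / 5
R_bar = 10.349 / 5 = 2.0698
sigma_hat = R_bar / d2 = 2.0698 / 3.078 = 0.6724

0.6724


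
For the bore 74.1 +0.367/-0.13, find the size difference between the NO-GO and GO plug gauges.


GO = nominal - lower_tol (smallest hole = maximum material condition)
GO = 74.1 - 0.13 = 73.97
NO-GO = nominal + upper_tol (largest hole = least material condition)
NO-GO = 74.1 + 0.367 = 74.467
spread = NO-GO - GO = 74.467 - 73.97 = 0.4970

0.4970


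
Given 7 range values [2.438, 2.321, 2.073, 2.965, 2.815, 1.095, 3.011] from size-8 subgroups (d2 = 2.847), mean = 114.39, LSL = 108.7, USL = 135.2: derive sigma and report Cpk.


R_bar = (2.438 + 2.321 + 2.073 + 2.965 + 2.815 + 1.095 + 3.011) / 7 = 2.3882857
sigma = R_bar / d2 = 2.3882857 / 2.847 = 0.83887801
Cp = (USL - LSL)/(6*sigma) = (135.2 - 108.7)/(6*0.83887801) = 5.2650
Cpu = (135.2 - 114.39)/(3*0.83887801) = 8.2690
Cpl = (114.39 - 108.7)/(3*0.83887801) = 2.2610
Cpk = min(Cpu, Cpl) = 2.2610

2.2610


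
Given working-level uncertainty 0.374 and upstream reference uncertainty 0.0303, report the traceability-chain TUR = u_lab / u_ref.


TUR = u_lab / u_ref
= 0.374 / 0.0303
= 12.3432

12.3432


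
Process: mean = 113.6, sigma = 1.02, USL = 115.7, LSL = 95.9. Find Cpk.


Cpu = (USL - mean) / (3*sigma) = (115.7 - 113.6) / (3*1.02) = 0.6863
Cpl = (mean - LSL) / (3*sigma) = (113.6 - 95.9) / (3*1.02) = 5.7843
Cpk = min(Cpu, Cpl) = 0.6863

0.6863


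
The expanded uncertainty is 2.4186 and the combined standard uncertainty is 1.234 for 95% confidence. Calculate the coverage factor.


k = U / uc
k = 2.4186 / 1.234
k = 1.96

1.96


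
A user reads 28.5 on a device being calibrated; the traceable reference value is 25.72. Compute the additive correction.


Correction = standard - reading
= 25.72 - 28.5
= -2.7800

-2.7800


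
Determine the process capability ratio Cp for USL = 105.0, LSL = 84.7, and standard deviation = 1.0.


Cp = (USL - LSL) / (6 * sigma)
= (105.0 - 84.7) / (6 * 1.0)
= 20.3000 / 6.0000
= 3.3833

3.3833


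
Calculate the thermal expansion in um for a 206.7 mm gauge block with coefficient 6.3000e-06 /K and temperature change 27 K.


dL = L * alpha * dT
= 206.7 * 6.3000e-06 * 27
= 0.0351597 mm
dL_um = 0.0351597 * 1000 = 35.1597 um

35.1597


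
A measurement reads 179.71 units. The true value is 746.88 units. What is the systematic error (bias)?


Systematic error = measured - true
= 179.71 - 746.88
= -567.1700

-567.1700


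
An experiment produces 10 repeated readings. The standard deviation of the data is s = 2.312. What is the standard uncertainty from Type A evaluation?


u_A = s / sqrt(n)
u_A = 2.312 / sqrt(10)
u_A = 2.312 / 3.1622777
u_A = 0.7311

0.7311


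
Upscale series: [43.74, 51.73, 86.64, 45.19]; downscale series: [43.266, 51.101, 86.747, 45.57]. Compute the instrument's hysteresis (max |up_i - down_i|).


|43.74 - 43.266| = 0.4740
|51.73 - 51.101| = 0.6290
|86.64 - 86.747| = 0.1070
|45.19 - 45.57| = 0.3800
hysteresis = max(diffs) = 0.6290

0.6290


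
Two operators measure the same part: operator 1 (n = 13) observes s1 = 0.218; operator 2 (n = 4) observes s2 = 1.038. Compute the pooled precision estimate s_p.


s_p = sqrt(((n1-1)*s1^2 + (n2-1)*s2^2) / (n1+n2-2))
numerator = (13-1)*0.218^2 + (4-1)*1.038^2 = 0.570288 + 3.232332 = 3.80262
denominator = 13 + 4 - 2 = 15
s_p^2 = 3.80262 / 15 = 0.253508
s_p = sqrt(0.253508) = 0.5035

0.5035


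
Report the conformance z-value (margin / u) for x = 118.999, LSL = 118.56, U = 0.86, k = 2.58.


u = U / k = 0.86 / 2.58 = 0.33333333
margin = |LSL - x| = |118.56 - 118.999| = 0.439
z = margin / u = 0.439 / 0.33333333
z = 1.3170

1.3170


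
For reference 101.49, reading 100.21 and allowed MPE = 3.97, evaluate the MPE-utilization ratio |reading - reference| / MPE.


e = indication - reference = 100.21 - 101.49 = -1.2800
|e| = 1.2800
ratio = |e| / MPE = 1.2800 / 3.97
ratio = 0.3224

0.3224


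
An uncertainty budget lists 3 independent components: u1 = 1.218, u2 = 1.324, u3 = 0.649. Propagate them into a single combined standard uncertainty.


uc = sqrt(1.218^2 + 1.324^2 + 0.649^2)
uc = sqrt(3.657701)
uc = 1.9125

1.9125


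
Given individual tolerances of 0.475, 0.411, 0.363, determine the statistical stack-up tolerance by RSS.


RSS = sqrt(0.475^2 + 0.411^2 + 0.363^2)
= sqrt(0.526315)
= 0.7255

0.7255


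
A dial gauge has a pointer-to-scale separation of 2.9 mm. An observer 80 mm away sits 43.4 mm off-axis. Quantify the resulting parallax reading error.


error = h * offset / d
= 2.9 * 43.4 / 80
= 1.5732

1.5732


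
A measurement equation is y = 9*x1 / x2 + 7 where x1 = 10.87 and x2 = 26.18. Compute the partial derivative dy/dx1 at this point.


y = 9*x1 / x2 + 7
dy/dx1 = 9/x2
Evaluate at x2 = 26.18: c1 = 9 / 26.18
c1 = 0.3438

0.3438


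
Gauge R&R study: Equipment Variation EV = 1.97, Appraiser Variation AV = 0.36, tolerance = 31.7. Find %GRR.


GRR = sqrt(EV^2 + AV^2) = sqrt(1.97^2 + 0.36^2) = 2.0026233
%GRR = GRR / tol * 100 = 2.0026233 / 31.7 * 100
%GRR = 6.3174

6.3174


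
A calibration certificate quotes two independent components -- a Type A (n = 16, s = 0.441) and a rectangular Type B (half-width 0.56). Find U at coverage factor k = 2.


u_A = s / sqrt(n) = 0.441 / sqrt(16) = 0.11025
u_B = half_width / sqrt(3) = 0.56 / sqrt(3) = 0.32331615
uc = sqrt(u_A^2 + u_B^2) = sqrt(0.11025^2 + 0.32331615^2) = 0.34159683
U = k * uc = 2 * 0.34159683
U = 0.6832

0.6832


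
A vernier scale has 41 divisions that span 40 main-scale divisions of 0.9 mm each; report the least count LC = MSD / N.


LC = MSD / n_div
= 0.9 / 41
= 0.0220

0.0220


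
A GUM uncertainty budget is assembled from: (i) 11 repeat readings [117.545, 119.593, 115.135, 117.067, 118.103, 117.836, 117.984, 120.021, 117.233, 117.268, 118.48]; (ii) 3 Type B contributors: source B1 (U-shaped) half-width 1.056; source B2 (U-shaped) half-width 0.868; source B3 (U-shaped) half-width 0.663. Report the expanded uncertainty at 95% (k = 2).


mean = (117.545 + 119.593 + 115.135 + 117.067 + 118.103 + 117.836 + 117.984 + 120.021 + 117.233 + 117.268 + 118.48) / 11 = 117.8422727
s = sqrt(sum((x - mean)^2)/(n-1)) = 1.3048543
u_A = s / sqrt(n) = 1.3048543 / sqrt(11) = 0.39342837
u_B1 = 1.056 / sqrt(2) = 0.74670476
u_B2 = 0.868 / sqrt(2) = 0.61376869
u_B3 = 0.663 / sqrt(2) = 0.4688118
uc = sqrt(0.39342837^2 + 0.74670476^2 + 0.61376869^2 + 0.4688118^2) = 1.14405
U = k * uc = 2 * 1.14405
U = 2.2881

2.2881


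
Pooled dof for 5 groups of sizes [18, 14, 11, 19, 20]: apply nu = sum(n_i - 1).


nu = sum_i (n_i - 1)
nu = ((18 - 1) + (14 - 1) + (11 - 1) + (19 - 1) + (20 - 1))
nu = 17 + 13 + 10 + 18 + 19
nu = 77

77


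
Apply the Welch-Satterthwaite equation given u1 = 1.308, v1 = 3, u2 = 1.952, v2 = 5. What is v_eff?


uc = sqrt(u1^2 + u2^2) = sqrt(1.308^2 + 1.952^2) = 2.3497166
v_eff = uc^4 / (u1^4/v1 + u2^4/v2)
= 2.3497166^4 / (1.308^4/3 + 1.952^4/5)
= 30.483297 / 3.8793685
v_eff = 7.8578

7.8578


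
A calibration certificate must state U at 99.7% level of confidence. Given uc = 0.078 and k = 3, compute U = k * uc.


U = k * uc
U = 3 * 0.078
U = 0.2340

0.2340


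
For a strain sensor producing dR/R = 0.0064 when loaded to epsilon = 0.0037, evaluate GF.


GF = (dR/R) / epsilon
= 0.0064 / 0.0037
= 1.7297

1.7297


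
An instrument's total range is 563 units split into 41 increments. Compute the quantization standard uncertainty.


resolution = range / divisions
resolution = 563 / 41 = 13.731707
u_res = resolution / (2*sqrt(3))
u_res = 13.731707 / 3.4641016
u_res = 3.9640

3.9640


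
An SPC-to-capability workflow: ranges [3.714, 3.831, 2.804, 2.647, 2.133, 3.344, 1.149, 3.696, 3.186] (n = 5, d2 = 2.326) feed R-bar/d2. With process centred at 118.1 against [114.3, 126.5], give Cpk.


R_bar = (3.714 + 3.831 + 2.804 + 2.647 + 2.133 + 3.344 + 1.149 + 3.696 + 3.186) / 9 = 2.9448889
sigma = R_bar / d2 = 2.9448889 / 2.326 = 1.2660743
Cp = (USL - LSL)/(6*sigma) = (126.5 - 114.3)/(6*1.2660743) = 1.6060
Cpu = (126.5 - 118.1)/(3*1.2660743) = 2.2116
Cpl = (118.1 - 114.3)/(3*1.2660743) = 1.0005
Cpk = min(Cpu, Cpl) = 1.0005

1.0005


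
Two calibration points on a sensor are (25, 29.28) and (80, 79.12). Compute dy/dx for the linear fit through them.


slope = (y2 - y1) / (x2 - x1)
= (79.12 - 29.28) / (80 - 25)
= 49.8400 / 55
= 0.9062

0.9062


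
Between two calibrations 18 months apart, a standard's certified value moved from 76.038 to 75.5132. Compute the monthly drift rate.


rate = (v2 - v1) / months
= (75.5132 - 76.038) / 18
= -0.5248 / 18
= -0.0292

-0.0292


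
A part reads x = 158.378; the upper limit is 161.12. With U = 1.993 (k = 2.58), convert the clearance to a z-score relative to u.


u = U / k = 1.993 / 2.58 = 0.77248062
margin = |USL - x| = |161.12 - 158.378| = 2.742
z = margin / u = 2.742 / 0.77248062
z = 3.5496

3.5496


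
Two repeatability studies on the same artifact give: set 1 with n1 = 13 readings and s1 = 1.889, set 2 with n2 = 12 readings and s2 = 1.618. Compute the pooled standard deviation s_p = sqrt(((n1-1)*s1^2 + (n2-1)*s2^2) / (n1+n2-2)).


s_p = sqrt(((n1-1)*s1^2 + (n2-1)*s2^2) / (n1+n2-2))
numerator = (13-1)*1.889^2 + (12-1)*1.618^2 = 42.819852 + 28.797164 = 71.617016
denominator = 13 + 12 - 2 = 23
s_p^2 = 71.617016 / 23 = 3.1137833
s_p = sqrt(3.1137833) = 1.7646

1.7646


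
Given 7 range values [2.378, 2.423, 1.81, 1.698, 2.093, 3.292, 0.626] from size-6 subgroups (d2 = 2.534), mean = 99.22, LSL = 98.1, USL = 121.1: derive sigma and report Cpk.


R_bar = (2.378 + 2.423 + 1.81 + 1.698 + 2.093 + 3.292 + 0.626) / 7 = 2.0457143
sigma = R_bar / d2 = 2.0457143 / 2.534 = 0.80730635
Cp = (USL - LSL)/(6*sigma) = (121.1 - 98.1)/(6*0.80730635) = 4.7483
Cpu = (121.1 - 99.22)/(3*0.80730635) = 9.0342
Cpl = (99.22 - 98.1)/(3*0.80730635) = 0.4624
Cpk = min(Cpu, Cpl) = 0.4624

0.4624


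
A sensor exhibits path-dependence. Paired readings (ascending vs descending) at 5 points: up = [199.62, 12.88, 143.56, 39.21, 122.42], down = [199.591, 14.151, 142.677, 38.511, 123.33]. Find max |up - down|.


|199.62 - 199.591| = 0.0290
|12.88 - 14.151| = 1.2710
|143.56 - 142.677| = 0.8830
|39.21 - 38.511| = 0.6990
|122.42 - 123.33| = 0.9100
hysteresis = max(diffs) = 1.2710

1.2710


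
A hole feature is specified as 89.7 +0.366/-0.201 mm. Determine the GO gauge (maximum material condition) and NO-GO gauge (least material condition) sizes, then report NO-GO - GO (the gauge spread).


GO = nominal - lower_tol (smallest hole = maximum material condition)
GO = 89.7 - 0.201 = 89.499
NO-GO = nominal + upper_tol (largest hole = least material condition)
NO-GO = 89.7 + 0.366 = 90.066
spread = NO-GO - GO = 90.066 - 89.499 = 0.5670

0.5670


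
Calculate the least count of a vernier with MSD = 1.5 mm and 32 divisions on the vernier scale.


LC = MSD / n_div
= 1.5 / 32
= 0.0469

0.0469


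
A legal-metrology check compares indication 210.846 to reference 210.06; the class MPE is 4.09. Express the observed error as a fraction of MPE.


e = indication - reference = 210.846 - 210.06 = 0.7860
|e| = 0.7860
ratio = |e| / MPE = 0.7860 / 4.09
ratio = 0.1922

0.1922


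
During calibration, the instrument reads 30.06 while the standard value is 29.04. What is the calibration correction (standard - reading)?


Correction = standard - reading
= 29.04 - 30.06
= -1.0200

-1.0200


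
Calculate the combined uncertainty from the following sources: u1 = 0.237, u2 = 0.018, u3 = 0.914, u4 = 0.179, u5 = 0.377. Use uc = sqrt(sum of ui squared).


uc = sqrt(0.237^2 + 0.018^2 + 0.914^2 + 0.179^2 + 0.377^2)
uc = sqrt(1.066059)
uc = 1.0325

1.0325


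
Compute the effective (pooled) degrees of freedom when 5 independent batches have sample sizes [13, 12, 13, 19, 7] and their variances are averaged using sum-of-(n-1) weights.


nu = sum_i (n_i - 1)
nu = ((13 - 1) + (12 - 1) + (13 - 1) + (19 - 1) + (7 - 1))
nu = 12 + 11 + 12 + 18 + 6
nu = 59

59


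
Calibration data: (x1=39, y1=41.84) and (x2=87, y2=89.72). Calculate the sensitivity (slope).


slope = (y2 - y1) / (x2 - x1)
= (89.72 - 41.84) / (87 - 39)
= 47.8800 / 48
= 0.9975

0.9975


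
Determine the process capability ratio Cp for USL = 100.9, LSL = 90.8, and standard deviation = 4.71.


Cp = (USL - LSL) / (6 * sigma)
= (100.9 - 90.8) / (6 * 4.71)
= 10.1000 / 28.2600
= 0.3574

0.3574


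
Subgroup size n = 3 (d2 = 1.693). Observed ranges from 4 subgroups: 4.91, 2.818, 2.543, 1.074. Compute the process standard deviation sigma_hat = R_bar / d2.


R_bar = (4.91 + 2.818 + 2.543 + 1.074) / 4
R_bar = 11.345 / 4 = 2.83625
sigma_hat = R_bar / d2 = 2.83625 / 1.693 = 1.6753

1.6753


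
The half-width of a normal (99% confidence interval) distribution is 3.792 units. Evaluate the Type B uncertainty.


u_B = half_width / 2.576
u_B = 3.792 / 2.576
u_B = 1.4720

1.4720


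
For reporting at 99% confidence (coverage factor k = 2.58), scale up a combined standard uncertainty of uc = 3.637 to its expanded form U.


U = k * uc
U = 2.58 * 3.637
U = 9.3835

9.3835


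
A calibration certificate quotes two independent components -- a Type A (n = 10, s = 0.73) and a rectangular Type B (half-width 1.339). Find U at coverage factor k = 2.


u_A = s / sqrt(n) = 0.73 / sqrt(10) = 0.23084627
u_B = half_width / sqrt(3) = 1.339 / sqrt(3) = 0.77307201
uc = sqrt(u_A^2 + u_B^2) = sqrt(0.23084627^2 + 0.77307201^2) = 0.80680254
U = k * uc = 2 * 0.80680254
U = 1.6136

1.6136


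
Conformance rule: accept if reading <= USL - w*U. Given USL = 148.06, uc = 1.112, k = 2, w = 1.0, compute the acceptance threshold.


U = k * uc = 2 * 1.112 = 2.224
guard band g = w * U = 1.0 * 2.224 = 2.224
AL = USL - g = 148.06 - 2.224
AL = 145.8360

145.8360


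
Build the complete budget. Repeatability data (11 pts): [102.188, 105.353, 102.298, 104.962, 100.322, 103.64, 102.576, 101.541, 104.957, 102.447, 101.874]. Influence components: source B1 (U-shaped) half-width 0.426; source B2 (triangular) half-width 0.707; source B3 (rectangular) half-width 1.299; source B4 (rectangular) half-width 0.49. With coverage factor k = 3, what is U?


mean = (102.188 + 105.353 + 102.298 + 104.962 + 100.322 + 103.64 + 102.576 + 101.541 + 104.957 + 102.447 + 101.874) / 11 = 102.9234545
s = sqrt(sum((x - mean)^2)/(n-1)) = 1.605211
u_A = s / sqrt(n) = 1.605211 / sqrt(11) = 0.48398933
u_B1 = 0.426 / sqrt(2) = 0.30122749
u_B2 = 0.707 / sqrt(6) = 0.28863154
u_B3 = 1.299 / sqrt(3) = 0.749978
u_B4 = 0.49 / sqrt(3) = 0.28290163
uc = sqrt(0.48398933^2 + 0.30122749^2 + 0.28863154^2 + 0.749978^2 + 0.28290163^2) = 1.0250815
U = k * uc = 3 * 1.0250815
U = 3.0752

3.0752


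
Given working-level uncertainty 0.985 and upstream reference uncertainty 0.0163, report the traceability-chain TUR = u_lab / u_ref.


TUR = u_lab / u_ref
= 0.985 / 0.0163
= 60.4294

60.4294


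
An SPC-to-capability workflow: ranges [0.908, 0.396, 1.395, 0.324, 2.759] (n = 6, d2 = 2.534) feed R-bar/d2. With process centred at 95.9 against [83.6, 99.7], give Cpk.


R_bar = (0.908 + 0.396 + 1.395 + 0.324 + 2.759) / 5 = 1.1564
sigma = R_bar / d2 = 1.1564 / 2.534 = 0.45635359
Cp = (USL - LSL)/(6*sigma) = (99.7 - 83.6)/(6*0.45635359) = 5.8799
Cpu = (99.7 - 95.9)/(3*0.45635359) = 2.7756
Cpl = (95.9 - 83.6)/(3*0.45635359) = 8.9843
Cpk = min(Cpu, Cpl) = 2.7756

2.7756


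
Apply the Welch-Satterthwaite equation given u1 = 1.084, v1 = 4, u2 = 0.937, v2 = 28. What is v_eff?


uc = sqrt(u1^2 + u2^2) = sqrt(1.084^2 + 0.937^2) = 1.4328381
v_eff = uc^4 / (u1^4/v1 + u2^4/v2)
= 1.4328381^4 / (1.084^4/4 + 0.937^4/28)
= 4.2149117 / 0.37271878
v_eff = 11.3086

11.3086


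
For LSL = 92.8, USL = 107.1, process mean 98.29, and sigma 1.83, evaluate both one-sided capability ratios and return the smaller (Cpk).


Cpu = (USL - mean) / (3*sigma) = (107.1 - 98.29) / (3*1.83) = 1.6047
Cpl = (mean - LSL) / (3*sigma) = (98.29 - 92.8) / (3*1.83) = 1.0000
Cpk = min(Cpu, Cpl) = 1.0000

1.0000


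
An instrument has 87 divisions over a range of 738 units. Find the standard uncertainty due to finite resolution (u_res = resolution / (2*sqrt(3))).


resolution = range / divisions
resolution = 738 / 87 = 8.4827586
u_res = resolution / (2*sqrt(3))
u_res = 8.4827586 / 3.4641016
u_res = 2.4488

2.4488


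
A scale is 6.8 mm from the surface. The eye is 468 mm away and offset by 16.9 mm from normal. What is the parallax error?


error = h * offset / d
= 6.8 * 16.9 / 468
= 0.2456

0.2456


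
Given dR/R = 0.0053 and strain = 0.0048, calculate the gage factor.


GF = (dR/R) / epsilon
= 0.0053 / 0.0048
= 1.1042

1.1042


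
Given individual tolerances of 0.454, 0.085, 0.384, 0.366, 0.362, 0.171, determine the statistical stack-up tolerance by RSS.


RSS = sqrt(0.454^2 + 0.085^2 + 0.384^2 + 0.366^2 + 0.362^2 + 0.171^2)
= sqrt(0.655038)
= 0.8093

0.8093


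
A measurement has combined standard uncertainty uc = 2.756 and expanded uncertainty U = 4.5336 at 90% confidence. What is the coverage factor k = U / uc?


k = U / uc
k = 4.5336 / 2.756
k = 1.645

1.645


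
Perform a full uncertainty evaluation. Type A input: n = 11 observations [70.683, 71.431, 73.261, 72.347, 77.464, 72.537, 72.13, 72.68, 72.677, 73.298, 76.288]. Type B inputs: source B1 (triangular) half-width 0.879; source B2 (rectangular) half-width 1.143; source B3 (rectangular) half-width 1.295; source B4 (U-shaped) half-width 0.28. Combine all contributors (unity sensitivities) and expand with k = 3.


mean = (70.683 + 71.431 + 73.261 + 72.347 + 77.464 + 72.537 + 72.13 + 72.68 + 72.677 + 73.298 + 76.288) / 11 = 73.16327273
s = sqrt(sum((x - mean)^2)/(n-1)) = 2.0009144
u_A = s / sqrt(n) = 2.0009144 / sqrt(11) = 0.60329839
u_B1 = 0.879 / sqrt(6) = 0.35885025
u_B2 = 1.143 / sqrt(3) = 0.65991136
u_B3 = 1.295 / sqrt(3) = 0.7476686
u_B4 = 0.28 / sqrt(2) = 0.1979899
uc = sqrt(0.60329839^2 + 0.35885025^2 + 0.65991136^2 + 0.7476686^2 + 0.1979899^2) = 1.2354893
U = k * uc = 3 * 1.2354893
U = 3.7065

3.7065


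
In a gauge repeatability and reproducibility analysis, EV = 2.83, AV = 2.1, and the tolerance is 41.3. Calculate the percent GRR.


GRR = sqrt(EV^2 + AV^2) = sqrt(2.83^2 + 2.1^2) = 3.524046
%GRR = GRR / tol * 100 = 3.524046 / 41.3 * 100
%GRR = 8.5328

8.5328


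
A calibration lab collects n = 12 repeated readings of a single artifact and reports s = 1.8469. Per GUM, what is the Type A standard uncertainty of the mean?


u_A = s / sqrt(n)
u_A = 1.8469 / sqrt(12)
u_A = 1.8469 / 3.4641016
u_A = 0.5332

0.5332


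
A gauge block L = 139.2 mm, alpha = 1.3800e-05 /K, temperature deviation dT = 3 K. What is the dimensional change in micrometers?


dL = L * alpha * dT
= 139.2 * 1.3800e-05 * 3
= 0.0057629 mm
dL_um = 0.0057629 * 1000 = 5.7629 um

5.7629


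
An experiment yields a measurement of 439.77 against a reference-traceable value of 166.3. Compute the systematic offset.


Systematic error = measured - true
= 439.77 - 166.3
= 273.4700

273.4700


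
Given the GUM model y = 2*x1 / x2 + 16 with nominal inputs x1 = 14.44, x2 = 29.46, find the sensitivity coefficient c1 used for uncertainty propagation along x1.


y = 2*x1 / x2 + 16
dy/dx1 = 2/x2
Evaluate at x2 = 29.46: c1 = 2 / 29.46
c1 = 0.0679

0.0679


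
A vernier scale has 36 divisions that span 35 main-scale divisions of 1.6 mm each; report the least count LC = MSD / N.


LC = MSD / n_div
= 1.6 / 36
= 0.0444

0.0444


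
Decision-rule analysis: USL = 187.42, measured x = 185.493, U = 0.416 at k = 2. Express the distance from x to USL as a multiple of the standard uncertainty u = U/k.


u = U / k = 0.416 / 2 = 0.208
margin = |USL - x| = |187.42 - 185.493| = 1.927
z = margin / u = 1.927 / 0.208
z = 9.2644

9.2644


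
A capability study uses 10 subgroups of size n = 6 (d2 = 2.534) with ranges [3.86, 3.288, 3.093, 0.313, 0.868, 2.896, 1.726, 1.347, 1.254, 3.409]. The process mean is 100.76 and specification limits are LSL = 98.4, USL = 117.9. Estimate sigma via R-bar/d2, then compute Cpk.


R_bar = (3.86 + 3.288 + 3.093 + 0.313 + 0.868 + 2.896 + 1.726 + 1.347 + 1.254 + 3.409) / 10 = 2.2054
sigma = R_bar / d2 = 2.2054 / 2.534 = 0.8703236
Cp = (USL - LSL)/(6*sigma) = (117.9 - 98.4)/(6*0.8703236) = 3.7342
Cpu = (117.9 - 100.76)/(3*0.8703236) = 6.5646
Cpl = (100.76 - 98.4)/(3*0.8703236) = 0.9039
Cpk = min(Cpu, Cpl) = 0.9039

0.9039


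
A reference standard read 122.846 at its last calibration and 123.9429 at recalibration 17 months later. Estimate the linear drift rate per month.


rate = (v2 - v1) / months
= (123.9429 - 122.846) / 17
= 1.0969 / 17
= 0.0645

0.0645


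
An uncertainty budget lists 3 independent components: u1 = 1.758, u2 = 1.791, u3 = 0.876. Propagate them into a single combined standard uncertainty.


uc = sqrt(1.758^2 + 1.791^2 + 0.876^2)
uc = sqrt(7.065621)
uc = 2.6581

2.6581


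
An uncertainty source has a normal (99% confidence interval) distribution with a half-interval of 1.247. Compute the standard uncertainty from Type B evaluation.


u_B = half_width / 2.576
u_B = 1.247 / 2.576
u_B = 0.4841

0.4841


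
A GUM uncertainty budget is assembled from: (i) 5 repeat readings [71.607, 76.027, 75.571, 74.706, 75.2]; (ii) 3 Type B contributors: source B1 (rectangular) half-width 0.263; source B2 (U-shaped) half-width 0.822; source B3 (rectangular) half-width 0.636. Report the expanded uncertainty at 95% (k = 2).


mean = (71.607 + 76.027 + 75.571 + 74.706 + 75.2) / 5 = 74.6222
s = sqrt(sum((x - mean)^2)/(n-1)) = 1.7539948
u_A = s / sqrt(n) = 1.7539948 / sqrt(5) = 0.78441032
u_B1 = 0.263 / sqrt(3) = 0.15184312
u_B2 = 0.822 / sqrt(2) = 0.58124177
u_B3 = 0.636 / sqrt(3) = 0.36719477
uc = sqrt(0.78441032^2 + 0.15184312^2 + 0.58124177^2 + 0.36719477^2) = 1.054054
U = k * uc = 2 * 1.054054
U = 2.1081

2.1081


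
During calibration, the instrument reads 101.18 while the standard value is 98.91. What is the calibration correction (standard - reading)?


Correction = standard - reading
= 98.91 - 101.18
= -2.2700

-2.2700


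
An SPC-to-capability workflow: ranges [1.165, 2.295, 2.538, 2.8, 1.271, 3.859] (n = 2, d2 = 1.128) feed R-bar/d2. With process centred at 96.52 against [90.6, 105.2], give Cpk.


R_bar = (1.165 + 2.295 + 2.538 + 2.8 + 1.271 + 3.859) / 6 = 2.3213333
sigma = R_bar / d2 = 2.3213333 / 1.128 = 2.0579196
Cp = (USL - LSL)/(6*sigma) = (105.2 - 90.6)/(6*2.0579196) = 1.1824
Cpu = (105.2 - 96.52)/(3*2.0579196) = 1.4060
Cpl = (96.52 - 90.6)/(3*2.0579196) = 0.9589
Cpk = min(Cpu, Cpl) = 0.9589

0.9589


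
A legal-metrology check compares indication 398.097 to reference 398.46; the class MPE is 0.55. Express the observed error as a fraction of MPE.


e = indication - reference = 398.097 - 398.46 = -0.3630
|e| = 0.3630
ratio = |e| / MPE = 0.3630 / 0.55
ratio = 0.6600

0.6600


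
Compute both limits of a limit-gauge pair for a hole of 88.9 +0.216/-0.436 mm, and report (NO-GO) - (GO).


GO = nominal - lower_tol (smallest hole = maximum material condition)
GO = 88.9 - 0.436 = 88.464
NO-GO = nominal + upper_tol (largest hole = least material condition)
NO-GO = 88.9 + 0.216 = 89.116
spread = NO-GO - GO = 89.116 - 88.464 = 0.6520

0.6520


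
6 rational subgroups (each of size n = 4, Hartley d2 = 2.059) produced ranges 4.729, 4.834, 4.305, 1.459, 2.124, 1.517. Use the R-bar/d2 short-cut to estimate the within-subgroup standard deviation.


R_bar = (4.729 + 4.834 + 4.305 + 1.459 + 2.124 + 1.517) / 6
R_bar = 18.968 / 6 = 3.1613333
sigma_hat = R_bar / d2 = 3.1613333 / 2.059 = 1.5354

1.5354


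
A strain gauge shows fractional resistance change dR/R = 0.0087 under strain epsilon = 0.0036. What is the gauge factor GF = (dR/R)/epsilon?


GF = (dR/R) / epsilon
= 0.0087 / 0.0036
= 2.4167

2.4167


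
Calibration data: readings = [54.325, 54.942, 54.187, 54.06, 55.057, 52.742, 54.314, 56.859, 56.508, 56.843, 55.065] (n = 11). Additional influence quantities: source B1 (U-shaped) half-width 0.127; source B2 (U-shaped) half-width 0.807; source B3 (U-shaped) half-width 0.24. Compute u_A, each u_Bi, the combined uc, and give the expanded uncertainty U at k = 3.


mean = (54.325 + 54.942 + 54.187 + 54.06 + 55.057 + 52.742 + 54.314 + 56.859 + 56.508 + 56.843 + 55.065) / 11 = 54.99109091
s = sqrt(sum((x - mean)^2)/(n-1)) = 1.2925136
u_A = s / sqrt(n) = 1.2925136 / sqrt(11) = 0.38970751
u_B1 = 0.127 / sqrt(2) = 0.089802561
u_B2 = 0.807 / sqrt(2) = 0.57063517
u_B3 = 0.24 / sqrt(2) = 0.16970563
uc = sqrt(0.38970751^2 + 0.089802561^2 + 0.57063517^2 + 0.16970563^2) = 0.71718961
U = k * uc = 3 * 0.71718961
U = 2.1516

2.1516


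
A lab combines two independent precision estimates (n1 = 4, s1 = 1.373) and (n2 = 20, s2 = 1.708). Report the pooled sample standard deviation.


s_p = sqrt(((n1-1)*s1^2 + (n2-1)*s2^2) / (n1+n2-2))
numerator = (4-1)*1.373^2 + (20-1)*1.708^2 = 5.655387 + 55.428016 = 61.083403
denominator = 4 + 20 - 2 = 22
s_p^2 = 61.083403 / 22 = 2.7765183
s_p = sqrt(2.7765183) = 1.6663

1.6663


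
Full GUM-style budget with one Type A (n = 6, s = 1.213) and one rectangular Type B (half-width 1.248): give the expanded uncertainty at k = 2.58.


u_A = s / sqrt(n) = 1.213 / sqrt(6) = 0.49520518
u_B = half_width / sqrt(3) = 1.248 / sqrt(3) = 0.72053314
uc = sqrt(u_A^2 + u_B^2) = sqrt(0.49520518^2 + 0.72053314^2) = 0.87429753
U = k * uc = 2.58 * 0.87429753
U = 2.2557

2.2557


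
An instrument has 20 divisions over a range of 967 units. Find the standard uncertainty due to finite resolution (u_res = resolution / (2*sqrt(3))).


resolution = range / divisions
resolution = 967 / 20 = 48.35
u_res = resolution / (2*sqrt(3))
u_res = 48.35 / 3.4641016
u_res = 13.9574

13.9574


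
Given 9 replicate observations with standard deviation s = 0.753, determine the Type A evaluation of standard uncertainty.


u_A = s / sqrt(n)
u_A = 0.753 / sqrt(9)
u_A = 0.753 / 3
u_A = 0.2510

0.2510


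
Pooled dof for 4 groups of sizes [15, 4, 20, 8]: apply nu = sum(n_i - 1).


nu = sum_i (n_i - 1)
nu = ((15 - 1) + (4 - 1) + (20 - 1) + (8 - 1))
nu = 14 + 3 + 19 + 7
nu = 43

43


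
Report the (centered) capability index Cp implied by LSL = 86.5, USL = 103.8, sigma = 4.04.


Cp = (USL - LSL) / (6 * sigma)
= (103.8 - 86.5) / (6 * 4.04)
= 17.3000 / 24.2400
= 0.7137

0.7137


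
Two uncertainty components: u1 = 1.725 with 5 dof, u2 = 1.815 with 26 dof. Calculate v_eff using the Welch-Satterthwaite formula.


uc = sqrt(u1^2 + u2^2) = sqrt(1.725^2 + 1.815^2) = 2.5039669
v_eff = uc^4 / (u1^4/v1 + u2^4/v2)
= 2.5039669^4 / (1.725^4/5 + 1.815^4/26)
= 39.311022 / 2.1882503
v_eff = 17.9646

17.9646


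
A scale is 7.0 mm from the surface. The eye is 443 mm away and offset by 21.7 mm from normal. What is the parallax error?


error = h * offset / d
= 7.0 * 21.7 / 443
= 0.3429

0.3429


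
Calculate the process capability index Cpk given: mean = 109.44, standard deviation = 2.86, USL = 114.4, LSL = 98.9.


Cpu = (USL - mean) / (3*sigma) = (114.4 - 109.44) / (3*2.86) = 0.5781
Cpl = (mean - LSL) / (3*sigma) = (109.44 - 98.9) / (3*2.86) = 1.2284
Cpk = min(Cpu, Cpl) = 0.5781

0.5781


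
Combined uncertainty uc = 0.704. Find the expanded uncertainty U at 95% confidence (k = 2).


U = k * uc
U = 2 * 0.704
U = 1.4080

1.4080


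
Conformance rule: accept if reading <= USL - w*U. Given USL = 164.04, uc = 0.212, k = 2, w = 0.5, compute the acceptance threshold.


U = k * uc = 2 * 0.212 = 0.424
guard band g = w * U = 0.5 * 0.424 = 0.212
AL = USL - g = 164.04 - 0.212
AL = 163.8280

163.8280


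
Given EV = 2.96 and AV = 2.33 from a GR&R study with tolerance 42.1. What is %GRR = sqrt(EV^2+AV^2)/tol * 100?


GRR = sqrt(EV^2 + AV^2) = sqrt(2.96^2 + 2.33^2) = 3.767028
%GRR = GRR / tol * 100 = 3.767028 / 42.1 * 100
%GRR = 8.9478

8.9478


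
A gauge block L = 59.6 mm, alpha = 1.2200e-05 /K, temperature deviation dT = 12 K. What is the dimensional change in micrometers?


dL = L * alpha * dT
= 59.6 * 1.2200e-05 * 12
= 0.0087254 mm
dL_um = 0.0087254 * 1000 = 8.7254 um

8.7254


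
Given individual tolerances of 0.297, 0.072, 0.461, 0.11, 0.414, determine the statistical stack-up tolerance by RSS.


RSS = sqrt(0.297^2 + 0.072^2 + 0.461^2 + 0.11^2 + 0.414^2)
= sqrt(0.48941)
= 0.6996

0.6996


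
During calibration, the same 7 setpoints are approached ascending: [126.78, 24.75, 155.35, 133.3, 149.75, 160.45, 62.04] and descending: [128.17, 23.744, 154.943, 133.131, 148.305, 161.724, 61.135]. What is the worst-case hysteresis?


|126.78 - 128.17| = 1.3900
|24.75 - 23.744| = 1.0060
|155.35 - 154.943| = 0.4070
|133.3 - 133.131| = 0.1690
|149.75 - 148.305| = 1.4450
|160.45 - 161.724| = 1.2740
|62.04 - 61.135| = 0.9050
hysteresis = max(diffs) = 1.4450

1.4450


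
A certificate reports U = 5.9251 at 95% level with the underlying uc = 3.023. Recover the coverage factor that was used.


k = U / uc
k = 5.9251 / 3.023
k = 1.96

1.96


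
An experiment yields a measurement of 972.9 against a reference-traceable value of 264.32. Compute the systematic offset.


Systematic error = measured - true
= 972.9 - 264.32
= 708.5800

708.5800


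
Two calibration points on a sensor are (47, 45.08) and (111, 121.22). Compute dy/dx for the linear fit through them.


slope = (y2 - y1) / (x2 - x1)
= (121.22 - 45.08) / (111 - 47)
= 76.1400 / 64
= 1.1897

1.1897


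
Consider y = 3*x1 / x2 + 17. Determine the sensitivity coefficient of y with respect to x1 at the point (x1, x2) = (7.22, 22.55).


y = 3*x1 / x2 + 17
dy/dx1 = 3/x2
Evaluate at x2 = 22.55: c1 = 3 / 22.55
c1 = 0.1330

0.1330


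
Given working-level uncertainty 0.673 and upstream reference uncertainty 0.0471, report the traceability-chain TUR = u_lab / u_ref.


TUR = u_lab / u_ref
= 0.673 / 0.0471
= 14.2887

14.2887


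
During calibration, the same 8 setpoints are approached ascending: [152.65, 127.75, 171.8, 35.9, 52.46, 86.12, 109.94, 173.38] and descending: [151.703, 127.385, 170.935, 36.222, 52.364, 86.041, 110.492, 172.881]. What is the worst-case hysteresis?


|152.65 - 151.703| = 0.9470
|127.75 - 127.385| = 0.3650
|171.8 - 170.935| = 0.8650
|35.9 - 36.222| = 0.3220
|52.46 - 52.364| = 0.0960
|86.12 - 86.041| = 0.0790
|109.94 - 110.492| = 0.5520
|173.38 - 172.881| = 0.4990
hysteresis = max(diffs) = 0.9470

0.9470


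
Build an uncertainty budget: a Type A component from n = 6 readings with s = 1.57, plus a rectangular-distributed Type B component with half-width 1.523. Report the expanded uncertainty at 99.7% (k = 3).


u_A = s / sqrt(n) = 1.57 / sqrt(6) = 0.64094982
u_B = half_width / sqrt(3) = 1.523 / sqrt(3) = 0.87930446
uc = sqrt(u_A^2 + u_B^2) = sqrt(0.64094982^2 + 0.87930446^2) = 1.0881144
U = k * uc = 3 * 1.0881144
U = 3.2643

3.2643


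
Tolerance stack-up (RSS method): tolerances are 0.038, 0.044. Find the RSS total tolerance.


RSS = sqrt(0.038^2 + 0.044^2)
= sqrt(0.00338)
= 0.0581

0.0581


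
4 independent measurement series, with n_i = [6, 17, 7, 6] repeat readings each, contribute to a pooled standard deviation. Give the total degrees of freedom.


nu = sum_i (n_i - 1)
nu = ((6 - 1) + (17 - 1) + (7 - 1) + (6 - 1))
nu = 5 + 16 + 6 + 5
nu = 32

32
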